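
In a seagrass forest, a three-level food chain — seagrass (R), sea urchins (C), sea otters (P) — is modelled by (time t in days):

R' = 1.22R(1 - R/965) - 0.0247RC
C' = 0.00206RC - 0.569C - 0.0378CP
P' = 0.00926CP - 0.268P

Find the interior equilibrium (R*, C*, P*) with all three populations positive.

From dP/dt = 0: 0.00926C* = 0.268, so C* = 28.9.
From dR/dt = 0: 1.22(1 - R*/965) = 0.0247·28.9, giving R* = 965·(1 - 0.586) = 400.
From dC/dt = 0: 0.00206·400 - 0.569 = 0.0378P*, so P* = 0.254/0.0378 = 6.72.

R* ≈ 400, C* ≈ 28.9, P* ≈ 6.72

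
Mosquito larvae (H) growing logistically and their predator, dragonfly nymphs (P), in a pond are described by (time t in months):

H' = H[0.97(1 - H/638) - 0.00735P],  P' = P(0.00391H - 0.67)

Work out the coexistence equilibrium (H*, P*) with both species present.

H* ≈ 171, P* ≈ 96.5

From dP/dt = 0 with P > 0: 0.00391H* = 0.67, so H* = 171.
Substitute into dH/dt = 0: 0.97(1 - 171/638) = 0.00735P*.
The bracket is 0.731, giving P* = 0.709/0.00735 = 96.5.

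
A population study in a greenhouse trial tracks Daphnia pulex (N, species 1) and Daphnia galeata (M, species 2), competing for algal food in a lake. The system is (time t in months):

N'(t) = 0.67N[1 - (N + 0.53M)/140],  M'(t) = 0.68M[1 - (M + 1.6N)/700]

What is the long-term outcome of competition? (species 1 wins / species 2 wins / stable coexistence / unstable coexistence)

species 2 excludes species 1

Compare the nullcline intercepts: K1/α12 = 140/0.53 = 264 < K2 = 700; K2/α21 = 700/1.6 = 438 > K1 = 140.
Since the inequalities point opposite ways, species 2 can invade but species 1 cannot.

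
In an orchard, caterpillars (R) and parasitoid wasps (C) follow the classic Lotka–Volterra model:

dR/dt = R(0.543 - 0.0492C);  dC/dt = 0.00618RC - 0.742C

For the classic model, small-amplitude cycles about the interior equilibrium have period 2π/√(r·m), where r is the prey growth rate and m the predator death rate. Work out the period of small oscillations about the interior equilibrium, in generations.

Here r = 0.543 and m = 0.742, so r·m = 0.403.
ω = √0.403 = 0.635 per generation, hence T = 2π/ω ≈ 9.9 generations.

T ≈ 9.9 generations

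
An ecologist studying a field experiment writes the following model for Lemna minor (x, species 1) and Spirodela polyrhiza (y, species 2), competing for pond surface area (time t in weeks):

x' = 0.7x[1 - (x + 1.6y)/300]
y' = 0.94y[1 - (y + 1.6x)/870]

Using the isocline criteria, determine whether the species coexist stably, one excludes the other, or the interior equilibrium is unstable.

Compare the nullcline intercepts: K1/α12 = 300/1.6 = 188 < K2 = 870; K2/α21 = 870/1.6 = 544 > K1 = 300.
Since the inequalities point opposite ways, species 2 can invade but species 1 cannot.

species 2 excludes species 1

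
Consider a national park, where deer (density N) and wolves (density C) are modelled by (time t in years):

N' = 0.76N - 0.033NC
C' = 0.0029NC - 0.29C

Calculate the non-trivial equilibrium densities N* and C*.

Set dC/dt = 0 with C > 0: 0.0029N - 0.29 = 0, so N* = 0.29/0.0029 = 100.
Set dN/dt = 0 with N > 0: 0.76 - 0.033C = 0, so C* = 0.76/0.033 = 23.

N* ≈ 100, C* ≈ 23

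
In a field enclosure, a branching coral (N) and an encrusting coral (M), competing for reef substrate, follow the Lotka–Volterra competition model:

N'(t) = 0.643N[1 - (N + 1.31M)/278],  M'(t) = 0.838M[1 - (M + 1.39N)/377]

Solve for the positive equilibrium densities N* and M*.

N* ≈ 263, M* ≈ 11.5

Setting both brackets to zero gives the nullclines N + 1.31M = 278 and 1.39N + M = 377.
Substituting M = 377 - 1.39N into the first: N(1 - 1.31·1.39) = 278 - 1.31·377.
So N* = -216/-0.821 = 263, and then M* = 377 - 1.39·263 = 11.5.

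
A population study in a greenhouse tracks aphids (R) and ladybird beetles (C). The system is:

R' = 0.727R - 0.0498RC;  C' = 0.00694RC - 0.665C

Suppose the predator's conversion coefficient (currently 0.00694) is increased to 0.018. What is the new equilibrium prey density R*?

At the interior fixed point, setting dC/dt = 0 with C > 0 fixes R* = (predator death rate)/(RC coefficient) — independent of the other coefficients.
With the change, R* = 0.665/0.018 = 36.9; it falls from 95.8.

R* ≈ 36.9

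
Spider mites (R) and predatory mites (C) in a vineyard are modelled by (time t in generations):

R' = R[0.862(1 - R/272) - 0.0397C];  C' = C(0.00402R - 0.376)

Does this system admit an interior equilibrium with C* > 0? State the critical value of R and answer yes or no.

Threshold R = 93.5; K > 93.5, so yes, the predator persists.

The predator equation gives dC/dt > 0 only when R > 0.376/0.00402 = 93.5.
Without the predator, R → K = 272. Since 272 > 93.5, the predator can invade and persist.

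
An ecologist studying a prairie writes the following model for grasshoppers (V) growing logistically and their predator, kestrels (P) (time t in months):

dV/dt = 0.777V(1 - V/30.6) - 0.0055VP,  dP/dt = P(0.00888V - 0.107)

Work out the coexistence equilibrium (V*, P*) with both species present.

V* ≈ 12, P* ≈ 85.6

From dP/dt = 0 with P > 0: 0.00888V* = 0.107, so V* = 12.
Substitute into dV/dt = 0: 0.777(1 - 12/30.6) = 0.0055P*.
The bracket is 0.606, giving P* = 0.471/0.0055 = 85.6.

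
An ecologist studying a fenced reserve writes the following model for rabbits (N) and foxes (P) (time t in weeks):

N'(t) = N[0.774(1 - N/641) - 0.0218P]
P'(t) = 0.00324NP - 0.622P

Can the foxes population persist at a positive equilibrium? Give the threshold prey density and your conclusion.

The predator equation gives dP/dt > 0 only when N > 0.622/0.00324 = 192.
Without the predator, N → K = 641. Since 641 > 192, the predator can invade and persist.

Threshold N = 192; K > 192, so yes, the predator persists.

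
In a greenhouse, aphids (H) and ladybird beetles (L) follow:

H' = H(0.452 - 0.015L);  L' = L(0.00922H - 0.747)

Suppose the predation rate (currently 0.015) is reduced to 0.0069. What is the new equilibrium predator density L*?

L* ≈ 65.5

At the interior fixed point, setting dH/dt = 0 with H > 0 fixes L* = (prey growth rate)/(HL coefficient) — independent of the other coefficients.
With the change, L* = 0.452/0.0069 = 65.5; it rises from 30.1.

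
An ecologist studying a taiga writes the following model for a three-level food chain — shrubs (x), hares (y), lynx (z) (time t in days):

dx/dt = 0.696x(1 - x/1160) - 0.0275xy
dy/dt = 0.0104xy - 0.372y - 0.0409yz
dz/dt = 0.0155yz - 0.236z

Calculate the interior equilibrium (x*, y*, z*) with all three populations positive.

From dz/dt = 0: 0.0155y* = 0.236, so y* = 15.2.
From dx/dt = 0: 0.696(1 - x*/1160) = 0.0275·15.2, giving x* = 1160·(1 - 0.602) = 462.
From dy/dt = 0: 0.0104·462 - 0.372 = 0.0409z*, so z* = 4.43/0.0409 = 108.

x* ≈ 462, y* ≈ 15.2, z* ≈ 108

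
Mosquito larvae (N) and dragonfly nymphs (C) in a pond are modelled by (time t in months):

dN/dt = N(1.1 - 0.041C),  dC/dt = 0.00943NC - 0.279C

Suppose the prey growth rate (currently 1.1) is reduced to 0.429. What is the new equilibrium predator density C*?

At the interior fixed point, setting dN/dt = 0 with N > 0 fixes C* = (prey growth rate)/(NC coefficient) — independent of the other coefficients.
With the change, C* = 0.429/0.041 = 10.5; it falls from 26.8.

C* ≈ 10.5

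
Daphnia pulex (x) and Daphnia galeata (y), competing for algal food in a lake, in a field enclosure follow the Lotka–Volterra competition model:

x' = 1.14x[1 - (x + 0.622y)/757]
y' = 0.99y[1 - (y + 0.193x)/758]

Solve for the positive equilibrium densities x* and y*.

Setting both brackets to zero gives the nullclines x + 0.622y = 757 and 0.193x + y = 758.
Substituting y = 758 - 0.193x into the first: x(1 - 0.622·0.193) = 757 - 0.622·758.
So x* = 286/0.88 = 324, and then y* = 758 - 0.193·324 = 695.

x* ≈ 324, y* ≈ 695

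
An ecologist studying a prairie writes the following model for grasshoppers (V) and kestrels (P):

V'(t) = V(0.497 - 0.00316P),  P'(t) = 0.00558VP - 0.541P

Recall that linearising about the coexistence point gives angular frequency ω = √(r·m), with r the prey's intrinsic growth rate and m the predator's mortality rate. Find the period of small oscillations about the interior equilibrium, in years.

Here r = 0.497 and m = 0.541, so r·m = 0.269.
ω = √0.269 = 0.519 per year, hence T = 2π/ω ≈ 12.1 years.

T ≈ 12.1 years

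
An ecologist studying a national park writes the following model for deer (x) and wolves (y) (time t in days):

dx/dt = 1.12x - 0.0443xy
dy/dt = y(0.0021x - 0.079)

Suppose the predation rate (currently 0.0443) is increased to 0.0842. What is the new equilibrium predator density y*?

At the interior fixed point, setting dx/dt = 0 with x > 0 fixes y* = (prey growth rate)/(xy coefficient) — independent of the other coefficients.
With the change, y* = 1.12/0.0842 = 13.3; it falls from 25.3.

y* ≈ 13.3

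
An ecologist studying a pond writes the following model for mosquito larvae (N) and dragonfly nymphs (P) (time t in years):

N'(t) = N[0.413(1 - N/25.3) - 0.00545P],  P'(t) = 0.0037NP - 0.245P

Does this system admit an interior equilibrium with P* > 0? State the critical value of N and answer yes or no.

The predator equation gives dP/dt > 0 only when N > 0.245/0.0037 = 66.2.
Without the predator, N → K = 25.3. Since 25.3 < 66.2, the predator cannot invade.

Threshold N = 66.2; K < 66.2, so no, the predator goes extinct.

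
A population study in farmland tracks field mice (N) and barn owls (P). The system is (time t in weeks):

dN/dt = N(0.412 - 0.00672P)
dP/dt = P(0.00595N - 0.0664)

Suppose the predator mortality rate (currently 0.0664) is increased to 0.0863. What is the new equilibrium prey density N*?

N* ≈ 14.5

At the interior fixed point, setting dP/dt = 0 with P > 0 fixes N* = (predator death rate)/(NP coefficient) — independent of the other coefficients.
With the change, N* = 0.0863/0.00595 = 14.5; it rises from 11.2.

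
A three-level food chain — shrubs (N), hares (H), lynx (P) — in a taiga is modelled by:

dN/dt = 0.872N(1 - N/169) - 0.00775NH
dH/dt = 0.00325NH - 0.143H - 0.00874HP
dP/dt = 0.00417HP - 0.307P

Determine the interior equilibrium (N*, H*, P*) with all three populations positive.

N* ≈ 58.4, H* ≈ 73.6, P* ≈ 5.36

From dP/dt = 0: 0.00417H* = 0.307, so H* = 73.6.
From dN/dt = 0: 0.872(1 - N*/169) = 0.00775·73.6, giving N* = 169·(1 - 0.654) = 58.4.
From dH/dt = 0: 0.00325·58.4 - 0.143 = 0.00874P*, so P* = 0.0469/0.00874 = 5.36.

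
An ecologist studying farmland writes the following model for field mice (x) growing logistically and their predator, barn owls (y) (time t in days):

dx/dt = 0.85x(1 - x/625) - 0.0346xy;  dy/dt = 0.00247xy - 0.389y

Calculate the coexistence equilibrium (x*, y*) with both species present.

x* ≈ 157, y* ≈ 18.4

From dy/dt = 0 with y > 0: 0.00247x* = 0.389, so x* = 157.
Substitute into dx/dt = 0: 0.85(1 - 157/625) = 0.0346y*.
The bracket is 0.748, giving y* = 0.636/0.0346 = 18.4.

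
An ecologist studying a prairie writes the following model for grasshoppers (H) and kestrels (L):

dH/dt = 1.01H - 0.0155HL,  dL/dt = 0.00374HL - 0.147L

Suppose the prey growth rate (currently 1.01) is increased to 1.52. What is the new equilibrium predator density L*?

At the interior fixed point, setting dH/dt = 0 with H > 0 fixes L* = (prey growth rate)/(HL coefficient) — independent of the other coefficients.
With the change, L* = 1.52/0.0155 = 98.1; it rises from 65.2.

L* ≈ 98.1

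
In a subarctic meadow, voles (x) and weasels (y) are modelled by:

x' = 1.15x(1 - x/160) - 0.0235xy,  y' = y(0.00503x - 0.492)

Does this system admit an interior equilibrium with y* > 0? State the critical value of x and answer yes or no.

The predator equation gives dy/dt > 0 only when x > 0.492/0.00503 = 97.8.
Without the predator, x → K = 160. Since 160 > 97.8, the predator can invade and persist.

Threshold x = 97.8; K > 97.8, so yes, the predator persists.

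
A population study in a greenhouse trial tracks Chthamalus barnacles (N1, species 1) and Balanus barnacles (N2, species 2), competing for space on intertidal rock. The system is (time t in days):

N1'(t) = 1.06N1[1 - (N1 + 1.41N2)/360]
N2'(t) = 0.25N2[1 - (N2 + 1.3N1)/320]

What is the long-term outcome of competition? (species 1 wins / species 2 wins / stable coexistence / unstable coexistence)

Compare the nullcline intercepts: K1/α12 = 360/1.41 = 255 < K2 = 320; K2/α21 = 320/1.3 = 246 < K1 = 360.
Since both are reversed, neither can invade when rare; the interior point is a saddle.

unstable coexistence (outcome depends on initial conditions)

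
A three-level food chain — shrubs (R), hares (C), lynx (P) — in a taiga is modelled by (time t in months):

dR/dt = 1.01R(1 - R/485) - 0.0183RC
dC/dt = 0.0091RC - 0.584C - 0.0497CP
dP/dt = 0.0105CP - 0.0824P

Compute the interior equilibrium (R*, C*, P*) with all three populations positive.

From dP/dt = 0: 0.0105C* = 0.0824, so C* = 7.85.
From dR/dt = 0: 1.01(1 - R*/485) = 0.0183·7.85, giving R* = 485·(1 - 0.142) = 416.
From dC/dt = 0: 0.0091·416 - 0.584 = 0.0497P*, so P* = 3.2/0.0497 = 64.4.

R* ≈ 416, C* ≈ 7.85, P* ≈ 64.4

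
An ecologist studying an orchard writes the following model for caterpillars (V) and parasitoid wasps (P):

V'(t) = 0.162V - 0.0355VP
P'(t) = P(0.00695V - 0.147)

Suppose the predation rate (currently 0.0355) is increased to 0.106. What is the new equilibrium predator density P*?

At the interior fixed point, setting dV/dt = 0 with V > 0 fixes P* = (prey growth rate)/(VP coefficient) — independent of the other coefficients.
With the change, P* = 0.162/0.106 = 1.53; it falls from 4.56.

P* ≈ 1.53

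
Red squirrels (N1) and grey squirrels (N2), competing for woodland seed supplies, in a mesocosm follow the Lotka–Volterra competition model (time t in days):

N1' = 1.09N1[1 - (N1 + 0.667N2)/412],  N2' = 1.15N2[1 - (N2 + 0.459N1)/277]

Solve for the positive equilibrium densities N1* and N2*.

N1* ≈ 328, N2* ≈ 127

Setting both brackets to zero gives the nullclines N1 + 0.667N2 = 412 and 0.459N1 + N2 = 277.
Substituting N2 = 277 - 0.459N1 into the first: N1(1 - 0.667·0.459) = 412 - 0.667·277.
So N1* = 227/0.694 = 328, and then N2* = 277 - 0.459·328 = 127.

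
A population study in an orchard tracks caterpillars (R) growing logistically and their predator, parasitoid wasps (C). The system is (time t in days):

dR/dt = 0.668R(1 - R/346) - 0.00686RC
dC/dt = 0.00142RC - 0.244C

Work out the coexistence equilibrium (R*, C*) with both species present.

R* ≈ 172, C* ≈ 49

From dC/dt = 0 with C > 0: 0.00142R* = 0.244, so R* = 172.
Substitute into dR/dt = 0: 0.668(1 - 172/346) = 0.00686C*.
The bracket is 0.503, giving C* = 0.336/0.00686 = 49.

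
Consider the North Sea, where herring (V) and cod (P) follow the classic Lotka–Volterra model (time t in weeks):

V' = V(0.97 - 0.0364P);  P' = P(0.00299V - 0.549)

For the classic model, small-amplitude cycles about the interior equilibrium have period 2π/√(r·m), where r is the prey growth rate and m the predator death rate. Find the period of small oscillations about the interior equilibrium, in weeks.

Here r = 0.97 and m = 0.549, so r·m = 0.533.
ω = √0.533 = 0.73 per week, hence T = 2π/ω ≈ 8.61 weeks.

T ≈ 8.61 weeks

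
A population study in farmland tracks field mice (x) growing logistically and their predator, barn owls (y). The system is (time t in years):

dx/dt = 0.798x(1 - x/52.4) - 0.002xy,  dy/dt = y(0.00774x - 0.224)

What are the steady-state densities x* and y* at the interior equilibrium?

x* ≈ 28.9, y* ≈ 179

From dy/dt = 0 with y > 0: 0.00774x* = 0.224, so x* = 28.9.
Substitute into dx/dt = 0: 0.798(1 - 28.9/52.4) = 0.002y*.
The bracket is 0.448, giving y* = 0.357/0.002 = 179.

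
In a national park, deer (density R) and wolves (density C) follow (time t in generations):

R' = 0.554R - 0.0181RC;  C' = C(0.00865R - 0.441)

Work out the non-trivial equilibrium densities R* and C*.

Set dC/dt = 0 with C > 0: 0.00865R - 0.441 = 0, so R* = 0.441/0.00865 = 51.
Set dR/dt = 0 with R > 0: 0.554 - 0.0181C = 0, so C* = 0.554/0.0181 = 30.6.

R* ≈ 51, C* ≈ 30.6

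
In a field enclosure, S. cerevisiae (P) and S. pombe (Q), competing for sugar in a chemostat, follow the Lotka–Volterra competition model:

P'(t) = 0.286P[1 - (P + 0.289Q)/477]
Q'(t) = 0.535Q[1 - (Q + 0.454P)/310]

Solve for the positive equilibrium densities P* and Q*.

P* ≈ 446, Q* ≈ 108

Setting both brackets to zero gives the nullclines P + 0.289Q = 477 and 0.454P + Q = 310.
Substituting Q = 310 - 0.454P into the first: P(1 - 0.289·0.454) = 477 - 0.289·310.
So P* = 387/0.869 = 446, and then Q* = 310 - 0.454·446 = 108.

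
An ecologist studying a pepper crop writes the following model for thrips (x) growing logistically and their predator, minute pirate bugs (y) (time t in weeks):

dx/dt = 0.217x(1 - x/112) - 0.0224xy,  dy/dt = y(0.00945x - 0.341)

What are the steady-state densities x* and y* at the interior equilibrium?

x* ≈ 36.1, y* ≈ 6.57

From dy/dt = 0 with y > 0: 0.00945x* = 0.341, so x* = 36.1.
Substitute into dx/dt = 0: 0.217(1 - 36.1/112) = 0.0224y*.
The bracket is 0.678, giving y* = 0.147/0.0224 = 6.57.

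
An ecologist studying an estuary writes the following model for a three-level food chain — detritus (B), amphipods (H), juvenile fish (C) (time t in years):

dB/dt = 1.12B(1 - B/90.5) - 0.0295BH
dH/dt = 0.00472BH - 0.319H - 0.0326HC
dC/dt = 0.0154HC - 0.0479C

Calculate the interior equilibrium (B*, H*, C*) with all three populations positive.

B* ≈ 83.1, H* ≈ 3.11, C* ≈ 2.24

From dC/dt = 0: 0.0154H* = 0.0479, so H* = 3.11.
From dB/dt = 0: 1.12(1 - B*/90.5) = 0.0295·3.11, giving B* = 90.5·(1 - 0.0819) = 83.1.
From dH/dt = 0: 0.00472·83.1 - 0.319 = 0.0326C*, so C* = 0.0732/0.0326 = 2.24.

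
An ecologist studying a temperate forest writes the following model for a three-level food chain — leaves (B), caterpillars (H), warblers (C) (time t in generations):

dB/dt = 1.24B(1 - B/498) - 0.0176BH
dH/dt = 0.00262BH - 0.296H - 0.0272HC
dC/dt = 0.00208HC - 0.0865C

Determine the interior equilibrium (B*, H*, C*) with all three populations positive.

From dC/dt = 0: 0.00208H* = 0.0865, so H* = 41.6.
From dB/dt = 0: 1.24(1 - B*/498) = 0.0176·41.6, giving B* = 498·(1 - 0.59) = 204.
From dH/dt = 0: 0.00262·204 - 0.296 = 0.0272C*, so C* = 0.239/0.0272 = 8.77.

B* ≈ 204, H* ≈ 41.6, C* ≈ 8.77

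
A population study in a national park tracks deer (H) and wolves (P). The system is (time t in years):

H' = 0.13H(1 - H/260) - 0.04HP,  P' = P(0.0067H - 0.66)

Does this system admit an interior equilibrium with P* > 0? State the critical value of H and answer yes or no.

The predator equation gives dP/dt > 0 only when H > 0.66/0.0067 = 98.5.
Without the predator, H → K = 260. Since 260 > 98.5, the predator can invade and persist.

Threshold H = 98.5; K > 98.5, so yes, the predator persists.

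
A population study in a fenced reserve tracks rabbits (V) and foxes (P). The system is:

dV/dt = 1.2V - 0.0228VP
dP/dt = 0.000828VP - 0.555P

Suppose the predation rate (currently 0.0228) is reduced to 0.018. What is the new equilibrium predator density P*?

P* ≈ 66.7

At the interior fixed point, setting dV/dt = 0 with V > 0 fixes P* = (prey growth rate)/(VP coefficient) — independent of the other coefficients.
With the change, P* = 1.2/0.018 = 66.7; it rises from 52.6.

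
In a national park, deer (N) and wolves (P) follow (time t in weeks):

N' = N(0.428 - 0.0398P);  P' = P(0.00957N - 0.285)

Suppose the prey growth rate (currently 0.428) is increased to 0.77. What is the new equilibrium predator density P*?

P* ≈ 19.3

At the interior fixed point, setting dN/dt = 0 with N > 0 fixes P* = (prey growth rate)/(NP coefficient) — independent of the other coefficients.
With the change, P* = 0.77/0.0398 = 19.3; it rises from 10.8.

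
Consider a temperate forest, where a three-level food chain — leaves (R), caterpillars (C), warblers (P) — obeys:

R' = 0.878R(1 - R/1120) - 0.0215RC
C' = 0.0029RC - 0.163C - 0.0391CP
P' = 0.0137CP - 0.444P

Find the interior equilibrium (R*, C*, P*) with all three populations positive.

From dP/dt = 0: 0.0137C* = 0.444, so C* = 32.4.
From dR/dt = 0: 0.878(1 - R*/1120) = 0.0215·32.4, giving R* = 1120·(1 - 0.794) = 231.
From dC/dt = 0: 0.0029·231 - 0.163 = 0.0391P*, so P* = 0.507/0.0391 = 13.

R* ≈ 231, C* ≈ 32.4, P* ≈ 13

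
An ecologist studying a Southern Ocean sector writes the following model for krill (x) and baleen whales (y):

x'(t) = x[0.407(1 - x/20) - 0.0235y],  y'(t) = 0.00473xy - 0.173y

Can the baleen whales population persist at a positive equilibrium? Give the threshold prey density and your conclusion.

Threshold x = 36.6; K < 36.6, so no, the predator goes extinct.

The predator equation gives dy/dt > 0 only when x > 0.173/0.00473 = 36.6.
Without the predator, x → K = 20. Since 20 < 36.6, the predator cannot invade.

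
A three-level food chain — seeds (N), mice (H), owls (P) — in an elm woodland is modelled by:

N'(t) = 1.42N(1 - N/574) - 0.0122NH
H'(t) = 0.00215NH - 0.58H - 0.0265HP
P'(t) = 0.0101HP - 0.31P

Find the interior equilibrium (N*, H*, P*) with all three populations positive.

N* ≈ 423, H* ≈ 30.7, P* ≈ 12.4

From dP/dt = 0: 0.0101H* = 0.31, so H* = 30.7.
From dN/dt = 0: 1.42(1 - N*/574) = 0.0122·30.7, giving N* = 574·(1 - 0.264) = 423.
From dH/dt = 0: 0.00215·423 - 0.58 = 0.0265P*, so P* = 0.329/0.0265 = 12.4.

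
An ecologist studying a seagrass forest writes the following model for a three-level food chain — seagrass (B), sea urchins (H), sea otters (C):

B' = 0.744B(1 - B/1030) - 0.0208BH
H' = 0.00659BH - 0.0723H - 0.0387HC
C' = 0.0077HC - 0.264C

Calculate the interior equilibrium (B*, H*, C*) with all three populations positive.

B* ≈ 42.7, H* ≈ 34.3, C* ≈ 5.41

From dC/dt = 0: 0.0077H* = 0.264, so H* = 34.3.
From dB/dt = 0: 0.744(1 - B*/1030) = 0.0208·34.3, giving B* = 1030·(1 - 0.959) = 42.7.
From dH/dt = 0: 0.00659·42.7 - 0.0723 = 0.0387C*, so C* = 0.209/0.0387 = 5.41.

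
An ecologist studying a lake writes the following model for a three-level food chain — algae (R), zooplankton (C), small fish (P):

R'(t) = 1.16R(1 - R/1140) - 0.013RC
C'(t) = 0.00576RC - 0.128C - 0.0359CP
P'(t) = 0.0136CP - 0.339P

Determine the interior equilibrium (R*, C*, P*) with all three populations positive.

From dP/dt = 0: 0.0136C* = 0.339, so C* = 24.9.
From dR/dt = 0: 1.16(1 - R*/1140) = 0.013·24.9, giving R* = 1140·(1 - 0.279) = 822.
From dC/dt = 0: 0.00576·822 - 0.128 = 0.0359P*, so P* = 4.6/0.0359 = 128.

R* ≈ 822, C* ≈ 24.9, P* ≈ 128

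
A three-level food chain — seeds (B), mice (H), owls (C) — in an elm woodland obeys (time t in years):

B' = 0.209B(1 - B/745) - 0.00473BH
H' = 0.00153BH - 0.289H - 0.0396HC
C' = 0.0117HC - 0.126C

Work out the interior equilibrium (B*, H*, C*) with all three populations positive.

B* ≈ 563, H* ≈ 10.8, C* ≈ 14.5

From dC/dt = 0: 0.0117H* = 0.126, so H* = 10.8.
From dB/dt = 0: 0.209(1 - B*/745) = 0.00473·10.8, giving B* = 745·(1 - 0.244) = 563.
From dH/dt = 0: 0.00153·563 - 0.289 = 0.0396C*, so C* = 0.573/0.0396 = 14.5.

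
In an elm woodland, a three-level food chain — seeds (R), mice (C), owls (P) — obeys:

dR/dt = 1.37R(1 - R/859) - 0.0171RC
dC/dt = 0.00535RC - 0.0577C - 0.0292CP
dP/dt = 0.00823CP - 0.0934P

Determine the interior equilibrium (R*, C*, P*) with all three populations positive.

R* ≈ 737, C* ≈ 11.3, P* ≈ 133

From dP/dt = 0: 0.00823C* = 0.0934, so C* = 11.3.
From dR/dt = 0: 1.37(1 - R*/859) = 0.0171·11.3, giving R* = 859·(1 - 0.142) = 737.
From dC/dt = 0: 0.00535·737 - 0.0577 = 0.0292P*, so P* = 3.89/0.0292 = 133.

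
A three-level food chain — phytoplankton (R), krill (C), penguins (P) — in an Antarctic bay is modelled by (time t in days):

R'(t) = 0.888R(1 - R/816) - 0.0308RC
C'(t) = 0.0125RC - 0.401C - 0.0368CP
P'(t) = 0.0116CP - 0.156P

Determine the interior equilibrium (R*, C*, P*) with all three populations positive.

From dP/dt = 0: 0.0116C* = 0.156, so C* = 13.4.
From dR/dt = 0: 0.888(1 - R*/816) = 0.0308·13.4, giving R* = 816·(1 - 0.466) = 435.
From dC/dt = 0: 0.0125·435 - 0.401 = 0.0368P*, so P* = 5.04/0.0368 = 137.

R* ≈ 435, C* ≈ 13.4, P* ≈ 137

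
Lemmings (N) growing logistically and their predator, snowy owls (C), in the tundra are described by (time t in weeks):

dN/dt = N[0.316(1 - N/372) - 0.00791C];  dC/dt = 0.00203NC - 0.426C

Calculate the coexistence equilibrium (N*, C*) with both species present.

From dC/dt = 0 with C > 0: 0.00203N* = 0.426, so N* = 210.
Substitute into dN/dt = 0: 0.316(1 - 210/372) = 0.00791C*.
The bracket is 0.436, giving C* = 0.138/0.00791 = 17.4.

N* ≈ 210, C* ≈ 17.4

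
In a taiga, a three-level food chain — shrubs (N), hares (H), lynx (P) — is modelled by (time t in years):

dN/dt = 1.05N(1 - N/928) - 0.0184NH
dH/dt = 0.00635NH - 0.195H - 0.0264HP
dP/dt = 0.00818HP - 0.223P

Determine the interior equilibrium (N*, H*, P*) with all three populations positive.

N* ≈ 485, H* ≈ 27.3, P* ≈ 109

From dP/dt = 0: 0.00818H* = 0.223, so H* = 27.3.
From dN/dt = 0: 1.05(1 - N*/928) = 0.0184·27.3, giving N* = 928·(1 - 0.478) = 485.
From dH/dt = 0: 0.00635·485 - 0.195 = 0.0264P*, so P* = 2.88/0.0264 = 109.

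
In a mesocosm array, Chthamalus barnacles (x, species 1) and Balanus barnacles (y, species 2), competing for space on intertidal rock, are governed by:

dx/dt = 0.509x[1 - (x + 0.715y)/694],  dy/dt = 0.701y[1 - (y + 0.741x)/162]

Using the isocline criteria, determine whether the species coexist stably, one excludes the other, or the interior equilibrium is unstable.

Compare the nullcline intercepts: K1/α12 = 694/0.715 = 971 > K2 = 162; K2/α21 = 162/0.741 = 219 < K1 = 694.
Since the inequalities point opposite ways, species 1 can invade but species 2 cannot.

species 1 excludes species 2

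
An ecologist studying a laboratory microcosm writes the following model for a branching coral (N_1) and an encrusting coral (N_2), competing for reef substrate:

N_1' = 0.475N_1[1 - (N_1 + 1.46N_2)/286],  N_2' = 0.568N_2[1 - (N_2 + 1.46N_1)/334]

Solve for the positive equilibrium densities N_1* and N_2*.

N_1* ≈ 178, N_2* ≈ 73.8

Setting both brackets to zero gives the nullclines N_1 + 1.46N_2 = 286 and 1.46N_1 + N_2 = 334.
Substituting N_2 = 334 - 1.46N_1 into the first: N_1(1 - 1.46·1.46) = 286 - 1.46·334.
So N_1* = -202/-1.13 = 178, and then N_2* = 334 - 1.46·178 = 73.8.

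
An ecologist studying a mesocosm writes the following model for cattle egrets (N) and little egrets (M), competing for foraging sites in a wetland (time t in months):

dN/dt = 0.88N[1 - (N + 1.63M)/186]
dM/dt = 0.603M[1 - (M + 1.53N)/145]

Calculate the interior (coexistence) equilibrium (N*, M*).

Setting both brackets to zero gives the nullclines N + 1.63M = 186 and 1.53N + M = 145.
Substituting M = 145 - 1.53N into the first: N(1 - 1.63·1.53) = 186 - 1.63·145.
So N* = -50.3/-1.49 = 33.7, and then M* = 145 - 1.53·33.7 = 93.4.

N* ≈ 33.7, M* ≈ 93.4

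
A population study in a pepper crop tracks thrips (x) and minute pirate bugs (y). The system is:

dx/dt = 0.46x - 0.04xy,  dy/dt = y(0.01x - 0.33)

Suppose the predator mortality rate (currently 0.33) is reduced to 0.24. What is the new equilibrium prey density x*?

At the interior fixed point, setting dy/dt = 0 with y > 0 fixes x* = (predator death rate)/(xy coefficient) — independent of the other coefficients.
With the change, x* = 0.24/0.01 = 24; it falls from 33.

x* ≈ 24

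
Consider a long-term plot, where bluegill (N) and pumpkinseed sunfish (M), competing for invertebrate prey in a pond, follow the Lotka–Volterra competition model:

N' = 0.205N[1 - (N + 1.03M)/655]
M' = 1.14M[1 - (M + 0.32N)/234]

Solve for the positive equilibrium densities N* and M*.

Setting both brackets to zero gives the nullclines N + 1.03M = 655 and 0.32N + M = 234.
Substituting M = 234 - 0.32N into the first: N(1 - 1.03·0.32) = 655 - 1.03·234.
So N* = 414/0.67 = 618, and then M* = 234 - 0.32·618 = 36.4.

N* ≈ 618, M* ≈ 36.4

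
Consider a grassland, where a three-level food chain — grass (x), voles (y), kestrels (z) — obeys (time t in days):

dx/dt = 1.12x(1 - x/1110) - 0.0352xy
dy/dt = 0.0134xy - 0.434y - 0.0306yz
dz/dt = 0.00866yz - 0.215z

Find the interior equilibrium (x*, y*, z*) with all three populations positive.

x* ≈ 244, y* ≈ 24.8, z* ≈ 92.6

From dz/dt = 0: 0.00866y* = 0.215, so y* = 24.8.
From dx/dt = 0: 1.12(1 - x*/1110) = 0.0352·24.8, giving x* = 1110·(1 - 0.78) = 244.
From dy/dt = 0: 0.0134·244 - 0.434 = 0.0306z*, so z* = 2.83/0.0306 = 92.6.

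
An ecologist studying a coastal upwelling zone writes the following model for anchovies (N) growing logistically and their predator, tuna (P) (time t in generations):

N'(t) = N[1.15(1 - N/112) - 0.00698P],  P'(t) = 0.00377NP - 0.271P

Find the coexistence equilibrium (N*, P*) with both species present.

N* ≈ 71.9, P* ≈ 59

From dP/dt = 0 with P > 0: 0.00377N* = 0.271, so N* = 71.9.
Substitute into dN/dt = 0: 1.15(1 - 71.9/112) = 0.00698P*.
The bracket is 0.358, giving P* = 0.412/0.00698 = 59.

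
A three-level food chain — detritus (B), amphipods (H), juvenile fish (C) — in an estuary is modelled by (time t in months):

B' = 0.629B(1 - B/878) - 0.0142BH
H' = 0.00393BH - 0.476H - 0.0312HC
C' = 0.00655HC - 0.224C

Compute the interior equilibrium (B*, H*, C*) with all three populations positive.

From dC/dt = 0: 0.00655H* = 0.224, so H* = 34.2.
From dB/dt = 0: 0.629(1 - B*/878) = 0.0142·34.2, giving B* = 878·(1 - 0.772) = 200.
From dH/dt = 0: 0.00393·200 - 0.476 = 0.0312C*, so C* = 0.311/0.0312 = 9.95.

B* ≈ 200, H* ≈ 34.2, C* ≈ 9.95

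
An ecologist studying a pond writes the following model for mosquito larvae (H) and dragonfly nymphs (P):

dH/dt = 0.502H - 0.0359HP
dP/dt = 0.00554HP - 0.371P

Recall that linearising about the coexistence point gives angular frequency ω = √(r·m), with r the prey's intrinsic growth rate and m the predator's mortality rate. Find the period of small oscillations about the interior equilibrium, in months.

T ≈ 14.6 months

Here r = 0.502 and m = 0.371, so r·m = 0.186.
ω = √0.186 = 0.432 per month, hence T = 2π/ω ≈ 14.6 months.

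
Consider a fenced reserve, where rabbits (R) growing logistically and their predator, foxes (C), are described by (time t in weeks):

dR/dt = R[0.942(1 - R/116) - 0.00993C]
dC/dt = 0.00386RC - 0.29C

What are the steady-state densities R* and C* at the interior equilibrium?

From dC/dt = 0 with C > 0: 0.00386R* = 0.29, so R* = 75.1.
Substitute into dR/dt = 0: 0.942(1 - 75.1/116) = 0.00993C*.
The bracket is 0.352, giving C* = 0.332/0.00993 = 33.4.

R* ≈ 75.1, C* ≈ 33.4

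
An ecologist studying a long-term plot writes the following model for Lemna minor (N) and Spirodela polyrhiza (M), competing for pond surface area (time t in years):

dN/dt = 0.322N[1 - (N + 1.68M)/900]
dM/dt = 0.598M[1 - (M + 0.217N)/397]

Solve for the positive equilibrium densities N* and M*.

Setting both brackets to zero gives the nullclines N + 1.68M = 900 and 0.217N + M = 397.
Substituting M = 397 - 0.217N into the first: N(1 - 1.68·0.217) = 900 - 1.68·397.
So N* = 233/0.635 = 367, and then M* = 397 - 0.217·367 = 317.

N* ≈ 367, M* ≈ 317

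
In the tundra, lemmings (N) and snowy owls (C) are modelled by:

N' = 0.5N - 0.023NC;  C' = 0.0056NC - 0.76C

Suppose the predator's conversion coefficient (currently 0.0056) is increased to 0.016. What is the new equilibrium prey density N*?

N* ≈ 47.5

At the interior fixed point, setting dC/dt = 0 with C > 0 fixes N* = (predator death rate)/(NC coefficient) — independent of the other coefficients.
With the change, N* = 0.76/0.016 = 47.5; it falls from 136.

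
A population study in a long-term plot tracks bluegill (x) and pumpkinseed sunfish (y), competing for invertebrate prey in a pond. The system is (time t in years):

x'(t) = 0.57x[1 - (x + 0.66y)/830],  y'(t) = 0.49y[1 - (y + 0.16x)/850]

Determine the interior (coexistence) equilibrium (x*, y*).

x* ≈ 301, y* ≈ 802

Setting both brackets to zero gives the nullclines x + 0.66y = 830 and 0.16x + y = 850.
Substituting y = 850 - 0.16x into the first: x(1 - 0.66·0.16) = 830 - 0.66·850.
So x* = 269/0.894 = 301, and then y* = 850 - 0.16·301 = 802.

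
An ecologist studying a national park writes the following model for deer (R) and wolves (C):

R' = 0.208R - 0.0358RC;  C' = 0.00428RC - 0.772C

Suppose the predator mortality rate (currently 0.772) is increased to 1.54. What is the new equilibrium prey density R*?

At the interior fixed point, setting dC/dt = 0 with C > 0 fixes R* = (predator death rate)/(RC coefficient) — independent of the other coefficients.
With the change, R* = 1.54/0.00428 = 360; it rises from 180.

R* ≈ 360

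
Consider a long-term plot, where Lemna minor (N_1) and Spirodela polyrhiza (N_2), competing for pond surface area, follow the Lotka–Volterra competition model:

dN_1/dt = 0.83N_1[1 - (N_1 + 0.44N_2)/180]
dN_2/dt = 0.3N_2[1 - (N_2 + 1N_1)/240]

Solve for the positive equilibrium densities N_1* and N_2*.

Setting both brackets to zero gives the nullclines N_1 + 0.44N_2 = 180 and 1N_1 + N_2 = 240.
Substituting N_2 = 240 - 1N_1 into the first: N_1(1 - 0.44·1) = 180 - 0.44·240.
So N_1* = 74.4/0.56 = 133, and then N_2* = 240 - 1·133 = 107.

N_1* ≈ 133, N_2* ≈ 107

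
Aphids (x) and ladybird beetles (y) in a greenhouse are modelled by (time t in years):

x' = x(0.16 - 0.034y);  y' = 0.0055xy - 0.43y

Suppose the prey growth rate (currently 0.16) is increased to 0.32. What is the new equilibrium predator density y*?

At the interior fixed point, setting dx/dt = 0 with x > 0 fixes y* = (prey growth rate)/(xy coefficient) — independent of the other coefficients.
With the change, y* = 0.32/0.034 = 9.41; it rises from 4.71.

y* ≈ 9.41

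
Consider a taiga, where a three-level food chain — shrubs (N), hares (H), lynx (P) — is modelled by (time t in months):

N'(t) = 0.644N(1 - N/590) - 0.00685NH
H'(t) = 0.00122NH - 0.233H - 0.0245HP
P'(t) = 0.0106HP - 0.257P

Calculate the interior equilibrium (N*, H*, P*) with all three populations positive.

N* ≈ 438, H* ≈ 24.2, P* ≈ 12.3

From dP/dt = 0: 0.0106H* = 0.257, so H* = 24.2.
From dN/dt = 0: 0.644(1 - N*/590) = 0.00685·24.2, giving N* = 590·(1 - 0.258) = 438.
From dH/dt = 0: 0.00122·438 - 0.233 = 0.0245P*, so P* = 0.301/0.0245 = 12.3.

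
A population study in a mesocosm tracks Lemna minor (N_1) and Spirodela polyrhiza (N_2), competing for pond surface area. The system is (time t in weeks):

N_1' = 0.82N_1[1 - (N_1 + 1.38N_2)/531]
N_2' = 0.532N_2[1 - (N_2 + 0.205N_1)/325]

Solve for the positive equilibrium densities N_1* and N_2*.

N_1* ≈ 115, N_2* ≈ 301

Setting both brackets to zero gives the nullclines N_1 + 1.38N_2 = 531 and 0.205N_1 + N_2 = 325.
Substituting N_2 = 325 - 0.205N_1 into the first: N_1(1 - 1.38·0.205) = 531 - 1.38·325.
So N_1* = 82.5/0.717 = 115, and then N_2* = 325 - 0.205·115 = 301.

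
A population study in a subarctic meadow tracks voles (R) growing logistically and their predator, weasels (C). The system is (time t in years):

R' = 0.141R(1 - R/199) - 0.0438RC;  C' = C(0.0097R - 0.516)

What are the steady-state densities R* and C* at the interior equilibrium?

R* ≈ 53.2, C* ≈ 2.36

From dC/dt = 0 with C > 0: 0.0097R* = 0.516, so R* = 53.2.
Substitute into dR/dt = 0: 0.141(1 - 53.2/199) = 0.0438C*.
The bracket is 0.733, giving C* = 0.103/0.0438 = 2.36.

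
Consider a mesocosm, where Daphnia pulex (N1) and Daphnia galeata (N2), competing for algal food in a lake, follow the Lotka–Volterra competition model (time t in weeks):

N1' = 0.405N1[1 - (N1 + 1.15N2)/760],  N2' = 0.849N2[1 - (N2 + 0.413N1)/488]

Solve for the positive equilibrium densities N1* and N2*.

N1* ≈ 379, N2* ≈ 332

Setting both brackets to zero gives the nullclines N1 + 1.15N2 = 760 and 0.413N1 + N2 = 488.
Substituting N2 = 488 - 0.413N1 into the first: N1(1 - 1.15·0.413) = 760 - 1.15·488.
So N1* = 199/0.525 = 379, and then N2* = 488 - 0.413·379 = 332.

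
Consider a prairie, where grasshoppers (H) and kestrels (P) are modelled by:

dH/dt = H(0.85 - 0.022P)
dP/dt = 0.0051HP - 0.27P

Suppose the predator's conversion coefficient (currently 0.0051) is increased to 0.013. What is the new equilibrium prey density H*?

H* ≈ 20.8

At the interior fixed point, setting dP/dt = 0 with P > 0 fixes H* = (predator death rate)/(HP coefficient) — independent of the other coefficients.
With the change, H* = 0.27/0.013 = 20.8; it falls from 52.9.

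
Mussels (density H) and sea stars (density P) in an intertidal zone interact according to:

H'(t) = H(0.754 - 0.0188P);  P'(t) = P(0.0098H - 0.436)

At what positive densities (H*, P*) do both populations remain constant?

H* ≈ 44.5, P* ≈ 40.1

Set dP/dt = 0 with P > 0: 0.0098H - 0.436 = 0, so H* = 0.436/0.0098 = 44.5.
Set dH/dt = 0 with H > 0: 0.754 - 0.0188P = 0, so P* = 0.754/0.0188 = 40.1.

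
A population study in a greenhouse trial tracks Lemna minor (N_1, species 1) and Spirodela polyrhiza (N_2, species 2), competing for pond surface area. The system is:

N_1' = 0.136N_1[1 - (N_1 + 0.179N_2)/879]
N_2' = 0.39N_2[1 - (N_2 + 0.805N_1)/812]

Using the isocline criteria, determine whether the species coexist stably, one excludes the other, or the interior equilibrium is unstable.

Compare the nullcline intercepts: K1/α12 = 879/0.179 = 4910 > K2 = 812; K2/α21 = 812/0.805 = 1010 > K1 = 879.
Since both inequalities hold, each species can invade when rare, so the interior equilibrium is stable.

stable coexistence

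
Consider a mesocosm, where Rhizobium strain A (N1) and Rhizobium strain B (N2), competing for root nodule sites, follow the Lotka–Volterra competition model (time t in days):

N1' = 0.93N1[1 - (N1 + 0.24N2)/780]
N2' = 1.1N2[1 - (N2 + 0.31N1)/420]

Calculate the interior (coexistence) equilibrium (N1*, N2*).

N1* ≈ 734, N2* ≈ 193

Setting both brackets to zero gives the nullclines N1 + 0.24N2 = 780 and 0.31N1 + N2 = 420.
Substituting N2 = 420 - 0.31N1 into the first: N1(1 - 0.24·0.31) = 780 - 0.24·420.
So N1* = 679/0.926 = 734, and then N2* = 420 - 0.31·734 = 193.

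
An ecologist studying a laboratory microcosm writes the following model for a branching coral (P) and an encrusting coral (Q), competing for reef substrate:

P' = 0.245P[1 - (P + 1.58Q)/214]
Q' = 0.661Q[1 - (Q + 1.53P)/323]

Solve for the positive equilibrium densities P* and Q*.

Setting both brackets to zero gives the nullclines P + 1.58Q = 214 and 1.53P + Q = 323.
Substituting Q = 323 - 1.53P into the first: P(1 - 1.58·1.53) = 214 - 1.58·323.
So P* = -296/-1.42 = 209, and then Q* = 323 - 1.53·209 = 3.12.

P* ≈ 209, Q* ≈ 3.12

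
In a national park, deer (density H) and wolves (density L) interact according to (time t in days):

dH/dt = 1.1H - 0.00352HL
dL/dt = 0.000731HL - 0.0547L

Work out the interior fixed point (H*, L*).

H* ≈ 74.8, L* ≈ 312

Set dL/dt = 0 with L > 0: 0.000731H - 0.0547 = 0, so H* = 0.0547/0.000731 = 74.8.
Set dH/dt = 0 with H > 0: 1.1 - 0.00352L = 0, so L* = 1.1/0.00352 = 312.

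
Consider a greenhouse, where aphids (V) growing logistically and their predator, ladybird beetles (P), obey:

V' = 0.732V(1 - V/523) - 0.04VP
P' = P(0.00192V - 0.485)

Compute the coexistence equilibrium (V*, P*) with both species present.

V* ≈ 253, P* ≈ 9.46

From dP/dt = 0 with P > 0: 0.00192V* = 0.485, so V* = 253.
Substitute into dV/dt = 0: 0.732(1 - 253/523) = 0.04P*.
The bracket is 0.517, giving P* = 0.378/0.04 = 9.46.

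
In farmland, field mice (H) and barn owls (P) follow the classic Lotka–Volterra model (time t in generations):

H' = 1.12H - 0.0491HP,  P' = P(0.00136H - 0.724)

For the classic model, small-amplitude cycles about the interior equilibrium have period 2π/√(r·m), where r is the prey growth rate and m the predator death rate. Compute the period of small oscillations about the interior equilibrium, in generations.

T ≈ 6.98 generations

Here r = 1.12 and m = 0.724, so r·m = 0.811.
ω = √0.811 = 0.9 per generation, hence T = 2π/ω ≈ 6.98 generations.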